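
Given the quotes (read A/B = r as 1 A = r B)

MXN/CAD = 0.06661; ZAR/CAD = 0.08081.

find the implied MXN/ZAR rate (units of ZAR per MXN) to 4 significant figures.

MXN/ZAR = 0.8243

1 MXN × 0.06661 = 0.06661 CAD
0.06661 CAD ÷ 0.08081 = 0.824279 ZAR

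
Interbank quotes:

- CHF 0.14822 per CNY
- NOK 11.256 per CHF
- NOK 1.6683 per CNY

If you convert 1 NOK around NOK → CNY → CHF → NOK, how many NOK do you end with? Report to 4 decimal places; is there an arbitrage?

1.0000 (no arbitrage)

Around NOK → CNY → CHF → NOK: 1 ÷ 1.6683 × 0.14822 × 11.256 = 1.000039
Product ≈ 1 (deviation 0.004%, within rounding noise).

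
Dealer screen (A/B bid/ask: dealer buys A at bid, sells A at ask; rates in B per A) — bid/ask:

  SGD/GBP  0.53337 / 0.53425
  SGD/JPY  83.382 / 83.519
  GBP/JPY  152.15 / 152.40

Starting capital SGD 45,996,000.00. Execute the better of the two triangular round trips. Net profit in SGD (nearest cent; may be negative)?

Best loop SGD → JPY → GBP → SGD:
SGD 45,996,000.00 × 83.382 (sell SGD at bid) = JPY 3,835,238,472
JPY 3,835,238,472 ÷ 152.40 (buy GBP at ask) = GBP 25,165,606.77
GBP 25,165,606.77 ÷ 0.53425 (buy SGD at ask) = SGD 47,104,551.75

Net profit: SGD 1,108,551.75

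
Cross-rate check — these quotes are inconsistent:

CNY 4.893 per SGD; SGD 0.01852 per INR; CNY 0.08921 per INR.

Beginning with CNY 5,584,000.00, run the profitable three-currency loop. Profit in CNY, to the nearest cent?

Profitable loop is CNY → INR → SGD → CNY:
CNY 5,584,000.00 ÷ 0.08921 = INR 62,593,879.61
INR 62,593,879.61 × 0.01852 = SGD 1,159,238.65
SGD 1,159,238.65 × 4.893 = CNY 5,672,154.72
Profit = CNY 5,672,154.72 − CNY 5,584,000.00

Profit: CNY 88,154.72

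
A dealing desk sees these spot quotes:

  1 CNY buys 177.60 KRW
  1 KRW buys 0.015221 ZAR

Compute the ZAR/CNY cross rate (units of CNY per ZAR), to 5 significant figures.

ZAR/CNY = 0.36993

1 ZAR ÷ 0.015221 = 65.6987 KRW
65.6987 KRW ÷ 177.60 = 0.369925 CNY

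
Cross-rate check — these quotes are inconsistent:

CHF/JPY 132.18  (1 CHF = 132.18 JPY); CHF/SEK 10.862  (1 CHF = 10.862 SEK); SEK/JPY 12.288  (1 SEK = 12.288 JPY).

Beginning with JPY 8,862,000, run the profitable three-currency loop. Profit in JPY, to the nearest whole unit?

Profitable loop is JPY → CHF → SEK → JPY:
JPY 8,862,000 ÷ 132.18 = CHF 67,044.94
CHF 67,044.94 × 10.862 = SEK 728,242.12
SEK 728,242.12 × 12.288 = JPY 8,948,639
Profit = JPY 8,948,639 − JPY 8,862,000

Profit: JPY 86,639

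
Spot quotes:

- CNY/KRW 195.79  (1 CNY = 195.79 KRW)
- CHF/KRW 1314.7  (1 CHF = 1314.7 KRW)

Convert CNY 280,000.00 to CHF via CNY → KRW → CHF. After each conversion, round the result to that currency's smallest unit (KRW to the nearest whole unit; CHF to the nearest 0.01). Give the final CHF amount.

CHF 41,698.64

CNY 280,000.00 × 195.79 = KRW 54,821,200
KRW 54,821,200 ÷ 1314.7 = CHF 41,698.64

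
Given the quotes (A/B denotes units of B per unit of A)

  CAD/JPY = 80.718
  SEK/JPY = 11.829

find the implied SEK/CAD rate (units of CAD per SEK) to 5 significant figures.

SEK/CAD = 0.14655

1 SEK × 11.829 = 11.829 JPY
11.829 JPY ÷ 80.718 = 0.146547 CAD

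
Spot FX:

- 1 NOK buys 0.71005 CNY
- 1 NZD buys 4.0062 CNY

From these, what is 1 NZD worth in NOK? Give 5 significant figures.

NZD/NOK = 5.6421

1 NZD × 4.0062 = 4.0062 CNY
4.0062 CNY ÷ 0.71005 = 5.64214 NOK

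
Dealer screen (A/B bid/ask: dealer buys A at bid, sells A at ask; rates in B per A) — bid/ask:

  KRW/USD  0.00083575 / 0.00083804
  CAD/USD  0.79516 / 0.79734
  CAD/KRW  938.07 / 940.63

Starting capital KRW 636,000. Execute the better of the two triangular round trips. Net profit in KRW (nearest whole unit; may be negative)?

Net profit: KRW 5,546

Best loop KRW → CAD → USD → KRW:
KRW 636,000 ÷ 940.63 (buy CAD at ask) = CAD 676.14
CAD 676.14 × 0.79516 (sell CAD at bid) = USD 537.64
USD 537.64 ÷ 0.00083804 (buy KRW at ask) = KRW 641,546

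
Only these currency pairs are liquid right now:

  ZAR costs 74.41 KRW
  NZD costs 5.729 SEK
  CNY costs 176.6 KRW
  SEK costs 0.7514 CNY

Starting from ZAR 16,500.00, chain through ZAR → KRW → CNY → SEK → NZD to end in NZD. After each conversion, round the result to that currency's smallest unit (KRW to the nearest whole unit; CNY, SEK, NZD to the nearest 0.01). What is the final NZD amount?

NZD 1,615.01

ZAR 16,500.00 × 74.41 = KRW 1,227,765
KRW 1,227,765 ÷ 176.6 = CNY 6,952.24
CNY 6,952.24 ÷ 0.7514 = SEK 9,252.38
SEK 9,252.38 ÷ 5.729 = NZD 1,615.01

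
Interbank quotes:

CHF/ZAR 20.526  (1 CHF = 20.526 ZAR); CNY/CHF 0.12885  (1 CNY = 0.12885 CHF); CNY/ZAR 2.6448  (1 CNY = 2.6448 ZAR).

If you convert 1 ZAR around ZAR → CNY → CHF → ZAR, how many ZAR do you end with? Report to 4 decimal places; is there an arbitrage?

1.0000 (no arbitrage)

Around ZAR → CNY → CHF → ZAR: 1 ÷ 2.6448 × 0.12885 × 20.526 = 0.999991
Product ≈ 1 (deviation 0.001%, within rounding noise).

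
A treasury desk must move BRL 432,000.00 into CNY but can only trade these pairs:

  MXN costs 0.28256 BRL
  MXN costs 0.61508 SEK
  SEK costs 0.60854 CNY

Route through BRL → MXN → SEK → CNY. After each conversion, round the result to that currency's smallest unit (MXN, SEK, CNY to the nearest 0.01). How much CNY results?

CNY 572,260.54

BRL 432,000.00 ÷ 0.28256 = MXN 1,528,878.82
MXN 1,528,878.82 × 0.61508 = SEK 940,382.78
SEK 940,382.78 × 0.60854 = CNY 572,260.54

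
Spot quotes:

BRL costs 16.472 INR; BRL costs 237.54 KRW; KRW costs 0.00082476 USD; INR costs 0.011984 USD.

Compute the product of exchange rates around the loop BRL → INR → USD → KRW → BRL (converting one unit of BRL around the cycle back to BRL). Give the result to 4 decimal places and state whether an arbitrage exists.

Around BRL → INR → USD → KRW → BRL: 1 × 16.472 × 0.011984 ÷ 0.00082476 ÷ 237.54 = 1.007590
Product > 1; profitable direction is BRL → INR → USD → KRW → BRL.

1.0076 (arbitrage exists)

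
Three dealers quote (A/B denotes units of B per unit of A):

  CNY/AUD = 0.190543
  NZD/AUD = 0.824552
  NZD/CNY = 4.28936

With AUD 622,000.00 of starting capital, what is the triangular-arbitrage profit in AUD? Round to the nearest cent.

Profitable loop is AUD → CNY → NZD → AUD:
AUD 622,000.00 ÷ 0.190543 = CNY 3,264,355.03
CNY 3,264,355.03 ÷ 4.28936 = NZD 761,035.45
NZD 761,035.45 × 0.824552 = AUD 627,513.30
Profit = AUD 627,513.30 − AUD 622,000.00

Profit: AUD 5,513.30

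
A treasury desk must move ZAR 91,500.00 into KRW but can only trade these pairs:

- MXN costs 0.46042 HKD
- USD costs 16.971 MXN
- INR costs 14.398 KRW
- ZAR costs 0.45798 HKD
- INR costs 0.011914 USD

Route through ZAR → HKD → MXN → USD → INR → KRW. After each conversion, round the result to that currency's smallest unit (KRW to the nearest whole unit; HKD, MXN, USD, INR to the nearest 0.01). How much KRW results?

ZAR 91,500.00 × 0.45798 = HKD 41,905.17
HKD 41,905.17 ÷ 0.46042 = MXN 91,015.09
MXN 91,015.09 ÷ 16.971 = USD 5,362.98
USD 5,362.98 ÷ 0.011914 = INR 450,141.01
INR 450,141.01 × 14.398 = KRW 6,481,130

KRW 6,481,130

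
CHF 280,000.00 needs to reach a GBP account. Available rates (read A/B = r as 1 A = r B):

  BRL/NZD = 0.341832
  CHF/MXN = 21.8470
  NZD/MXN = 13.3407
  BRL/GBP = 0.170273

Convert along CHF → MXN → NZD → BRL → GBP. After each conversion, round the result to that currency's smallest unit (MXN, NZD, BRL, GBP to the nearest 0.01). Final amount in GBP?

GBP 228,404.31

CHF 280,000.00 × 21.8470 = MXN 6,117,160.00
MXN 6,117,160.00 ÷ 13.3407 = NZD 458,533.66
NZD 458,533.66 ÷ 0.341832 = BRL 1,341,400.63
BRL 1,341,400.63 × 0.170273 = GBP 228,404.31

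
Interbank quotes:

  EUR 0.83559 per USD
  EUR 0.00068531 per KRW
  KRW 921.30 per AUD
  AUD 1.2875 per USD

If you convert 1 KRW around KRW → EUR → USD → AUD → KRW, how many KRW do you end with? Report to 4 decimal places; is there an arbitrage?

Around KRW → EUR → USD → AUD → KRW: 1 × 0.00068531 ÷ 0.83559 × 1.2875 × 921.30 = 0.972842
Product < 1; profitable direction is KRW → AUD → USD → EUR → KRW.

0.9728 (arbitrage exists)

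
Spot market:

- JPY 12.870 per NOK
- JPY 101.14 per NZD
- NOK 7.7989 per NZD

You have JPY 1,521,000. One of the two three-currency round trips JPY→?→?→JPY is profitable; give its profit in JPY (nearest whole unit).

Profitable loop is JPY → NOK → NZD → JPY:
JPY 1,521,000 ÷ 12.870 = NOK 118,181.82
NOK 118,181.82 ÷ 7.7989 = NZD 15,153.65
NZD 15,153.65 × 101.14 = JPY 1,532,640
Profit = JPY 1,532,640 − JPY 1,521,000

Profit: JPY 11,640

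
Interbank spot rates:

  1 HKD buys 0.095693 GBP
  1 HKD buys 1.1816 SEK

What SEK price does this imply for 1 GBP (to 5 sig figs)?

GBP/SEK = 12.348

1 GBP ÷ 0.095693 = 10.4501 HKD
10.4501 HKD × 1.1816 = 12.3478 SEK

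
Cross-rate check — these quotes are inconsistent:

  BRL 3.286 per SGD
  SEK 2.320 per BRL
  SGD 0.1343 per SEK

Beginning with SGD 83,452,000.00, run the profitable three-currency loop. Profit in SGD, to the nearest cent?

Profitable loop is SGD → BRL → SEK → SGD:
SGD 83,452,000.00 × 3.286 = BRL 274,223,272.00
BRL 274,223,272.00 × 2.320 = SEK 636,197,991.04
SEK 636,197,991.04 × 0.1343 = SGD 85,441,390.20
Profit = SGD 85,441,390.20 − SGD 83,452,000.00

Profit: SGD 1,989,390.20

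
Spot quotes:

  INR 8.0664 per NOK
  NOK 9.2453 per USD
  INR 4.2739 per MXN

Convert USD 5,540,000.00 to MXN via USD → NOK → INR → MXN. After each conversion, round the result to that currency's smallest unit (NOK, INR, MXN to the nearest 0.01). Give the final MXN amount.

MXN 96,668,765.08

USD 5,540,000.00 × 9.2453 = NOK 51,218,962.00
NOK 51,218,962.00 × 8.0664 = INR 413,152,635.08
INR 413,152,635.08 ÷ 4.2739 = MXN 96,668,765.08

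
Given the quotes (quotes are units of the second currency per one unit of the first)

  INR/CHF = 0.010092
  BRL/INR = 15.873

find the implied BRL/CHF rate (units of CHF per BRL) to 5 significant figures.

1 BRL × 15.873 = 15.873 INR
15.873 INR × 0.010092 = 0.16019 CHF

BRL/CHF = 0.16019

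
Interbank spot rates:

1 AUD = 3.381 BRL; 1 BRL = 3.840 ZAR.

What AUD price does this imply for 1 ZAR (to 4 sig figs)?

1 ZAR ÷ 3.840 = 0.260417 BRL
0.260417 BRL ÷ 3.381 = 0.0770236 AUD

ZAR/AUD = 0.07702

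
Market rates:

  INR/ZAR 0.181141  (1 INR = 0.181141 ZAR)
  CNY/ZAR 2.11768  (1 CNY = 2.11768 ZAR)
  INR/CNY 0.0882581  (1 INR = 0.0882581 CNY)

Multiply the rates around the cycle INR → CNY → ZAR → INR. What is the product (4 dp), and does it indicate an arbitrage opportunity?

Around INR → CNY → ZAR → INR: 1 × 0.0882581 × 2.11768 ÷ 0.181141 = 1.031806
Product > 1; profitable direction is INR → CNY → ZAR → INR.

1.0318 (arbitrage exists)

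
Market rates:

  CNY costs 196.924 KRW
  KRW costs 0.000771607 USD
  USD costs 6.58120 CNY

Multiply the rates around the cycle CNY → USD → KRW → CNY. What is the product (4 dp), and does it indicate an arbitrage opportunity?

Around CNY → USD → KRW → CNY: 1 ÷ 6.58120 ÷ 0.000771607 ÷ 196.924 = 1.000000
Product ≈ 1 (deviation 0.000%, within rounding noise).

1.0000 (no arbitrage)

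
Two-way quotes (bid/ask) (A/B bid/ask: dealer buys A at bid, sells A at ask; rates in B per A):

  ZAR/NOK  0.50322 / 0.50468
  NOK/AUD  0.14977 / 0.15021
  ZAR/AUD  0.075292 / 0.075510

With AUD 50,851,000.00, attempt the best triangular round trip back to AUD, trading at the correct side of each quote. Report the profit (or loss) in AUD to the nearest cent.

Best loop AUD → ZAR → NOK → AUD:
AUD 50,851,000.00 ÷ 0.075510 (buy ZAR at ask) = ZAR 673,433,982.25
ZAR 673,433,982.25 × 0.50322 (sell ZAR at bid) = NOK 338,885,448.55
NOK 338,885,448.55 × 0.14977 (sell NOK at bid) = AUD 50,754,873.63

Net result: AUD -96,126.37 (no profitable arbitrage after spreads)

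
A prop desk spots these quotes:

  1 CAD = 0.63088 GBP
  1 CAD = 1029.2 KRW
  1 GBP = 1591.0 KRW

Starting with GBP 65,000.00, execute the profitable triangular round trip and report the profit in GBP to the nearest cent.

Profitable loop is GBP → CAD → KRW → GBP:
GBP 65,000.00 ÷ 0.63088 = CAD 103,030.69
CAD 103,030.69 × 1029.2 = KRW 106,039,183
KRW 106,039,183 ÷ 1591.0 = GBP 66,649.39
Profit = GBP 66,649.39 − GBP 65,000.00

Profit: GBP 1,649.39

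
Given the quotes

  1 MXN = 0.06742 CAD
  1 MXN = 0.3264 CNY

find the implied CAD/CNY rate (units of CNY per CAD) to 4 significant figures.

CAD/CNY = 4.841

1 CAD ÷ 0.06742 = 14.8324 MXN
14.8324 MXN × 0.3264 = 4.84129 CNY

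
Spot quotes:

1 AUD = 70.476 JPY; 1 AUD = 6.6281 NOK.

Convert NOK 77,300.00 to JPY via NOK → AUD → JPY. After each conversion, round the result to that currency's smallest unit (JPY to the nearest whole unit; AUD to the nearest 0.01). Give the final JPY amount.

NOK 77,300.00 ÷ 6.6281 = AUD 11,662.47
AUD 11,662.47 × 70.476 = JPY 821,924

JPY 821,924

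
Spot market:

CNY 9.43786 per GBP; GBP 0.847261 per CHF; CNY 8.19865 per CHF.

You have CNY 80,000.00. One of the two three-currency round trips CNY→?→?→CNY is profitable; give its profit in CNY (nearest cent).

Profitable loop is CNY → GBP → CHF → CNY:
CNY 80,000.00 ÷ 9.43786 = GBP 8,476.50
GBP 8,476.50 ÷ 0.847261 = CHF 10,004.59
CHF 10,004.59 × 8.19865 = CNY 82,024.12
Profit = CNY 82,024.12 − CNY 80,000.00

Profit: CNY 2,024.12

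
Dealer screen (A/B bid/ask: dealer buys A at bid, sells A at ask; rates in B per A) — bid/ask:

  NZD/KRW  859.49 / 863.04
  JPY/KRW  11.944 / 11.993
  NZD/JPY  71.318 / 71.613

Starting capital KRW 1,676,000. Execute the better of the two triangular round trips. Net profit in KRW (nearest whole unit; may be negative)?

Net profit: KRW 1,240

Best loop KRW → JPY → NZD → KRW:
KRW 1,676,000 ÷ 11.993 (buy JPY at ask) = JPY 139,748
JPY 139,748 ÷ 71.613 (buy NZD at ask) = NZD 1,951.44
NZD 1,951.44 × 859.49 (sell NZD at bid) = KRW 1,677,240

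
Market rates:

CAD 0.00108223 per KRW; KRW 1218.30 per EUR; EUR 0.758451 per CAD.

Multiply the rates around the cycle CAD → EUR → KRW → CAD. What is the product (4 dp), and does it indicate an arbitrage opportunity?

1.0000 (no arbitrage)

Around CAD → EUR → KRW → CAD: 1 × 0.758451 × 1218.30 × 0.00108223 = 1.000003
Product ≈ 1 (deviation 0.000%, within rounding noise).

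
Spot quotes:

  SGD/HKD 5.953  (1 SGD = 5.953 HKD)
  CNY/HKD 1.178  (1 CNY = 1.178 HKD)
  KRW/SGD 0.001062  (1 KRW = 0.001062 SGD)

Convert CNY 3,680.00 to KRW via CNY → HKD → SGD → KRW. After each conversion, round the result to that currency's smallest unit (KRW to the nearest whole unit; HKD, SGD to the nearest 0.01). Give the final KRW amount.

KRW 685,697

CNY 3,680.00 × 1.178 = HKD 4,335.04
HKD 4,335.04 ÷ 5.953 = SGD 728.21
SGD 728.21 ÷ 0.001062 = KRW 685,697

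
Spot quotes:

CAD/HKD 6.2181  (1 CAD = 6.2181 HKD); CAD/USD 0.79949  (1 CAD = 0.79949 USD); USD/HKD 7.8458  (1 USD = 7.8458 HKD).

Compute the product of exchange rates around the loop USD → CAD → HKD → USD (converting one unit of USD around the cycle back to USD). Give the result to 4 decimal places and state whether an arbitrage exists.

Around USD → CAD → HKD → USD: 1 ÷ 0.79949 × 6.2181 ÷ 7.8458 = 0.991305
Product < 1; profitable direction is USD → HKD → CAD → USD.

0.9913 (arbitrage exists)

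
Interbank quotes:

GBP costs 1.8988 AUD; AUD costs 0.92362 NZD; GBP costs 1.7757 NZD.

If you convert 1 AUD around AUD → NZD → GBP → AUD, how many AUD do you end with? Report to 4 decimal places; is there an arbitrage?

Around AUD → NZD → GBP → AUD: 1 × 0.92362 ÷ 1.7757 × 1.8988 = 0.987650
Product < 1; profitable direction is AUD → GBP → NZD → AUD.

0.9876 (arbitrage exists)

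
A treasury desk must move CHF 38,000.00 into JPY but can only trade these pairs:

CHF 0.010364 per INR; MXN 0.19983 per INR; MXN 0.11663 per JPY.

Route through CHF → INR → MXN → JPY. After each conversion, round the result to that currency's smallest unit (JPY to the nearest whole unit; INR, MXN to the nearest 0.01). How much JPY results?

CHF 38,000.00 ÷ 0.010364 = INR 3,666,538.02
INR 3,666,538.02 × 0.19983 = MXN 732,684.29
MXN 732,684.29 ÷ 0.11663 = JPY 6,282,125

JPY 6,282,125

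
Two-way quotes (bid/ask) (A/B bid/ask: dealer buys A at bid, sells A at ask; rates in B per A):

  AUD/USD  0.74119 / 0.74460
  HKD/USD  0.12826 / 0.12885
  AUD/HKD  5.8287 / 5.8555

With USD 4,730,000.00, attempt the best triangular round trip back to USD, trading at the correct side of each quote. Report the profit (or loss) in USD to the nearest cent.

Net profit: USD 18,987.73

Best loop USD → AUD → HKD → USD:
USD 4,730,000.00 ÷ 0.74460 (buy AUD at ask) = AUD 6,352,403.98
AUD 6,352,403.98 × 5.8287 (sell AUD at bid) = HKD 37,026,257.05
HKD 37,026,257.05 × 0.12826 (sell HKD at bid) = USD 4,748,987.73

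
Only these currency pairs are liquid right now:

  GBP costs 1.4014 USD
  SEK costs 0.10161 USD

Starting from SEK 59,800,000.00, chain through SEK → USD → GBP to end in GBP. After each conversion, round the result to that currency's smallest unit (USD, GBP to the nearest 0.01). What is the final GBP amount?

SEK 59,800,000.00 × 0.10161 = USD 6,076,278.00
USD 6,076,278.00 ÷ 1.4014 = GBP 4,335,862.71

GBP 4,335,862.71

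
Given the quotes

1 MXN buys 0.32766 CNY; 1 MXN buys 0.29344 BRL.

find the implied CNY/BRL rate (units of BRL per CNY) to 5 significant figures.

CNY/BRL = 0.89556

1 CNY ÷ 0.32766 = 3.05194 MXN
3.05194 MXN × 0.29344 = 0.895562 BRL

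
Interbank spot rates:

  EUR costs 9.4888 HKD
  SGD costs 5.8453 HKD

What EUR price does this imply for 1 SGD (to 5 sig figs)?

1 SGD × 5.8453 = 5.8453 HKD
5.8453 HKD ÷ 9.4888 = 0.616021 EUR

SGD/EUR = 0.61602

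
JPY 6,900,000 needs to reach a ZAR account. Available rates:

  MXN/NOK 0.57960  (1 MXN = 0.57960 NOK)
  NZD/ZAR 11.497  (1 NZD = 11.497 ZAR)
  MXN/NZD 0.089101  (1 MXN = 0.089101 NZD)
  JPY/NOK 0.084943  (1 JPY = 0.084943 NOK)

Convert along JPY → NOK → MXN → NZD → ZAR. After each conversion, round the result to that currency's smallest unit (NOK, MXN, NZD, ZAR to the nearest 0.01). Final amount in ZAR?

ZAR 1,035,894.19

JPY 6,900,000 × 0.084943 = NOK 586,106.70
NOK 586,106.70 ÷ 0.57960 = MXN 1,011,226.19
MXN 1,011,226.19 × 0.089101 = NZD 90,101.26
NZD 90,101.26 × 11.497 = ZAR 1,035,894.19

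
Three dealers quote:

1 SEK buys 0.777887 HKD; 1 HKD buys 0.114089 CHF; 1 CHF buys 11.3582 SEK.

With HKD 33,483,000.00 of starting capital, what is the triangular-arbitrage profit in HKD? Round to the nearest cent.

Profit: HKD 268,584.16

Profitable loop is HKD → CHF → SEK → HKD:
HKD 33,483,000.00 × 0.114089 = CHF 3,820,041.99
CHF 3,820,041.99 × 11.3582 = SEK 43,388,800.90
SEK 43,388,800.90 × 0.777887 = HKD 33,751,584.16
Profit = HKD 33,751,584.16 − HKD 33,483,000.00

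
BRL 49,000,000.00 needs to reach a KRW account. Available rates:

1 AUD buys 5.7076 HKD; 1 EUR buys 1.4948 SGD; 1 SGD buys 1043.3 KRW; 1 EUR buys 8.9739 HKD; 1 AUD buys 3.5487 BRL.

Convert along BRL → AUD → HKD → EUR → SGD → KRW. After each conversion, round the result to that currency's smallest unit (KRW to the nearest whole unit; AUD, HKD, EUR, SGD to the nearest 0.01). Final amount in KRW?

KRW 13,695,925,768

BRL 49,000,000.00 ÷ 3.5487 = AUD 13,807,873.31
AUD 13,807,873.31 × 5.7076 = HKD 78,809,817.70
HKD 78,809,817.70 ÷ 8.9739 = EUR 8,782,114.54
EUR 8,782,114.54 × 1.4948 = SGD 13,127,504.81
SGD 13,127,504.81 × 1043.3 = KRW 13,695,925,768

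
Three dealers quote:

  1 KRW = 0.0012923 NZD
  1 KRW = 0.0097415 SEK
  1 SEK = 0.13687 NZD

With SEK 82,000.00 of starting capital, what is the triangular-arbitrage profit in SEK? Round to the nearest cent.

Profit: SEK 2,602.78

Profitable loop is SEK → NZD → KRW → SEK:
SEK 82,000.00 × 0.13687 = NZD 11,223.34
NZD 11,223.34 ÷ 0.0012923 = KRW 8,684,779
KRW 8,684,779 × 0.0097415 = SEK 84,602.78
Profit = SEK 84,602.78 − SEK 82,000.00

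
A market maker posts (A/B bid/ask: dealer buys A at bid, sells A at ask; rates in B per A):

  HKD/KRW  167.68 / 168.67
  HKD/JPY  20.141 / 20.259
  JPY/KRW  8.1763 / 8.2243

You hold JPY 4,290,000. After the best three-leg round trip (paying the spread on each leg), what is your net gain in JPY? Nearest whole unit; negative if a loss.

Best loop JPY → HKD → KRW → JPY:
JPY 4,290,000 ÷ 20.259 (buy HKD at ask) = HKD 211,757.74
HKD 211,757.74 × 167.68 (sell HKD at bid) = KRW 35,507,537
KRW 35,507,537 ÷ 8.2243 (buy JPY at ask) = JPY 4,317,393

Net profit: JPY 27,393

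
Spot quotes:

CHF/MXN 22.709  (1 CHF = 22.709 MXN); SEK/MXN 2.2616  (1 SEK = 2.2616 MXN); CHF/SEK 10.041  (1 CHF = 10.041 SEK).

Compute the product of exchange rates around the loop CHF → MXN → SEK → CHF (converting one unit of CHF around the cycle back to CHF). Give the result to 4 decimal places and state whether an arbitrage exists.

1.0000 (no arbitrage)

Around CHF → MXN → SEK → CHF: 1 × 22.709 ÷ 2.2616 ÷ 10.041 = 1.000012
Product ≈ 1 (deviation 0.001%, within rounding noise).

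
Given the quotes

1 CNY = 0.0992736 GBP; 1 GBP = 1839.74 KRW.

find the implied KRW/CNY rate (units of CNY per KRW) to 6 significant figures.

KRW/CNY = 0.00547532

1 KRW ÷ 1839.74 = 0.000543555 GBP
0.000543555 GBP ÷ 0.0992736 = 0.00547532 CNY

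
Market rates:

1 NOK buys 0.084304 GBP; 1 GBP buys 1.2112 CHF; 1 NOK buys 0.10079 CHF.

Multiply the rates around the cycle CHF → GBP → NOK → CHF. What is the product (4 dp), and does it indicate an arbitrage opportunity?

0.9871 (arbitrage exists)

Around CHF → GBP → NOK → CHF: 1 ÷ 1.2112 ÷ 0.084304 × 0.10079 = 0.987082
Product < 1; profitable direction is CHF → NOK → GBP → CHF.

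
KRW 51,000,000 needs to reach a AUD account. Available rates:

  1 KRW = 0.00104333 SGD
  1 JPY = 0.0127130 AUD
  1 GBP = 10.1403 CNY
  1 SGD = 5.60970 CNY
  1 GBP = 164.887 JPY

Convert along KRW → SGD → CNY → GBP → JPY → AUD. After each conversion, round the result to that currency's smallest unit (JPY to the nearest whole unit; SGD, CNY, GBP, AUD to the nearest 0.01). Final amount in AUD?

KRW 51,000,000 × 0.00104333 = SGD 53,209.83
SGD 53,209.83 × 5.60970 = CNY 298,491.18
CNY 298,491.18 ÷ 10.1403 = GBP 29,436.13
GBP 29,436.13 × 164.887 = JPY 4,853,635
JPY 4,853,635 × 0.0127130 = AUD 61,704.26

AUD 61,704.26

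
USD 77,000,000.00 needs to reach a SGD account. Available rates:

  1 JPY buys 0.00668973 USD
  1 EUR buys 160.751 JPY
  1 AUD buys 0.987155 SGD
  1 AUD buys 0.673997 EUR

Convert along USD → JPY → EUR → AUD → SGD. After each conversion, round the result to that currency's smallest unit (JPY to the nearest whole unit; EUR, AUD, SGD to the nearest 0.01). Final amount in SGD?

SGD 104,871,103.57

USD 77,000,000.00 ÷ 0.00668973 = JPY 11,510,180,530
JPY 11,510,180,530 ÷ 160.751 = EUR 71,602,543.87
EUR 71,602,543.87 ÷ 0.673997 = AUD 106,235,701.15
AUD 106,235,701.15 × 0.987155 = SGD 104,871,103.57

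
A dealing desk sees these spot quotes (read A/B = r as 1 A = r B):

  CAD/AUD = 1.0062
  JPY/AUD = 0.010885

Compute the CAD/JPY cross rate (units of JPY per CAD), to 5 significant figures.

CAD/JPY = 92.439

1 CAD × 1.0062 = 1.0062 AUD
1.0062 AUD ÷ 0.010885 = 92.4391 JPY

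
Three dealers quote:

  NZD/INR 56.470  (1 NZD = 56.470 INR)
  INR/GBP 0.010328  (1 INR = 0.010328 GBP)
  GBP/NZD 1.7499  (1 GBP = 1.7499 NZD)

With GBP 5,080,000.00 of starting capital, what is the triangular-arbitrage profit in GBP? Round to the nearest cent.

Profitable loop is GBP → NZD → INR → GBP:
GBP 5,080,000.00 × 1.7499 = NZD 8,889,492.00
NZD 8,889,492.00 × 56.470 = INR 501,989,613.24
INR 501,989,613.24 × 0.010328 = GBP 5,184,548.73
Profit = GBP 5,184,548.73 − GBP 5,080,000.00

Profit: GBP 104,548.73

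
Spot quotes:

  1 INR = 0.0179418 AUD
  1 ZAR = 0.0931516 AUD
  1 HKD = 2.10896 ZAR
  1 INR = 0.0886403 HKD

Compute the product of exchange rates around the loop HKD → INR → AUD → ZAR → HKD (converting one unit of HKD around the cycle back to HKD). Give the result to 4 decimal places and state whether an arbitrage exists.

Around HKD → INR → AUD → ZAR → HKD: 1 ÷ 0.0886403 × 0.0179418 ÷ 0.0931516 ÷ 2.10896 = 1.030329
Product > 1; profitable direction is HKD → INR → AUD → ZAR → HKD.

1.0303 (arbitrage exists)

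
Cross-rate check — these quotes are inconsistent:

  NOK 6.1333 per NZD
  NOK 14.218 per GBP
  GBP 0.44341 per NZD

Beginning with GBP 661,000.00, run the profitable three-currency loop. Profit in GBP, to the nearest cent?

Profitable loop is GBP → NOK → NZD → GBP:
GBP 661,000.00 × 14.218 = NOK 9,398,098.00
NOK 9,398,098.00 ÷ 6.1333 = NZD 1,532,306.91
NZD 1,532,306.91 × 0.44341 = GBP 679,440.21
Profit = GBP 679,440.21 − GBP 661,000.00

Profit: GBP 18,440.21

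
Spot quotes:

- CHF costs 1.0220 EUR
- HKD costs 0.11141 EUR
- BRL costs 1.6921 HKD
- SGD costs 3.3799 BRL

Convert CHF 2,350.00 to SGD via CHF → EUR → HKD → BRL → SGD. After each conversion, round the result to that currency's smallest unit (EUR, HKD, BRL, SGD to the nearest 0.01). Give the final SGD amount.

CHF 2,350.00 × 1.0220 = EUR 2,401.70
EUR 2,401.70 ÷ 0.11141 = HKD 21,557.31
HKD 21,557.31 ÷ 1.6921 = BRL 12,739.97
BRL 12,739.97 ÷ 3.3799 = SGD 3,769.33

SGD 3,769.33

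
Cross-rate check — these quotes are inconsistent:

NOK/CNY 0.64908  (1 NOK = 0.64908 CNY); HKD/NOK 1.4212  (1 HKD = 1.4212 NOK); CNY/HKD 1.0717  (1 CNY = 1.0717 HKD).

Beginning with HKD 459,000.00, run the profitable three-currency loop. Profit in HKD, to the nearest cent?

Profit: HKD 5,286.47

Profitable loop is HKD → CNY → NOK → HKD:
HKD 459,000.00 ÷ 1.0717 = CNY 428,291.50
CNY 428,291.50 ÷ 0.64908 = NOK 659,843.93
NOK 659,843.93 ÷ 1.4212 = HKD 464,286.47
Profit = HKD 464,286.47 − HKD 459,000.00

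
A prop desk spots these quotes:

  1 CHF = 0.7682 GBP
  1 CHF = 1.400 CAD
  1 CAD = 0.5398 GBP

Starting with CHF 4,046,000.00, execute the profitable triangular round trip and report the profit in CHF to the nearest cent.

Profit: CHF 66,815.86

Profitable loop is CHF → GBP → CAD → CHF:
CHF 4,046,000.00 × 0.7682 = GBP 3,108,137.20
GBP 3,108,137.20 ÷ 0.5398 = CAD 5,757,942.20
CAD 5,757,942.20 ÷ 1.400 = CHF 4,112,815.86
Profit = CHF 4,112,815.86 − CHF 4,046,000.00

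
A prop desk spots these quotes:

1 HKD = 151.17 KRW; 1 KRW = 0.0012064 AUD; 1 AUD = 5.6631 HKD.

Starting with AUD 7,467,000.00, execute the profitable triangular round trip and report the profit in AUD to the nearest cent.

Profitable loop is AUD → HKD → KRW → AUD:
AUD 7,467,000.00 × 5.6631 = HKD 42,286,367.70
HKD 42,286,367.70 × 151.17 = KRW 6,392,430,205
KRW 6,392,430,205 × 0.0012064 = AUD 7,711,827.80
Profit = AUD 7,711,827.80 − AUD 7,467,000.00

Profit: AUD 244,827.80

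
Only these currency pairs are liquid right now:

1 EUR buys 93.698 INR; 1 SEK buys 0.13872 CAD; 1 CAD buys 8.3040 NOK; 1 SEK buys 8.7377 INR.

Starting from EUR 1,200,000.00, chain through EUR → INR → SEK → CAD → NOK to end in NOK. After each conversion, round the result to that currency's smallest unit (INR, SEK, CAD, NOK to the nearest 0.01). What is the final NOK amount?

NOK 14,823,162.07

EUR 1,200,000.00 × 93.698 = INR 112,437,600.00
INR 112,437,600.00 ÷ 8.7377 = SEK 12,868,100.30
SEK 12,868,100.30 × 0.13872 = CAD 1,785,062.87
CAD 1,785,062.87 × 8.3040 = NOK 14,823,162.07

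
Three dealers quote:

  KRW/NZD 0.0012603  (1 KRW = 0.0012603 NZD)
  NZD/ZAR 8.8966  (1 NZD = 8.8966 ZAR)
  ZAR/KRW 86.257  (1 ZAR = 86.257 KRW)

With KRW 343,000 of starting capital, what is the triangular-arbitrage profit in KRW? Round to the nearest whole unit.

Profitable loop is KRW → ZAR → NZD → KRW:
KRW 343,000 ÷ 86.257 = ZAR 3,976.49
ZAR 3,976.49 ÷ 8.8966 = NZD 446.97
NZD 446.97 ÷ 0.0012603 = KRW 354,651
Profit = KRW 354,651 − KRW 343,000

Profit: KRW 11,651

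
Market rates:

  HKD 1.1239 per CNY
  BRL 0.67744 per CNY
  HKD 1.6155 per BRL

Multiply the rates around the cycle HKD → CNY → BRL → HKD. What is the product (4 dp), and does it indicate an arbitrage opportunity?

Around HKD → CNY → BRL → HKD: 1 ÷ 1.1239 × 0.67744 × 1.6155 = 0.973756
Product < 1; profitable direction is HKD → BRL → CNY → HKD.

0.9738 (arbitrage exists)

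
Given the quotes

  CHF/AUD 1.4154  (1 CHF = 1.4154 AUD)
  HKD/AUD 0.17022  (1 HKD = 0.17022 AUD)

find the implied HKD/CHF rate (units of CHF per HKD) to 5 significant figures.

1 HKD × 0.17022 = 0.17022 AUD
0.17022 AUD ÷ 1.4154 = 0.120263 CHF

HKD/CHF = 0.12026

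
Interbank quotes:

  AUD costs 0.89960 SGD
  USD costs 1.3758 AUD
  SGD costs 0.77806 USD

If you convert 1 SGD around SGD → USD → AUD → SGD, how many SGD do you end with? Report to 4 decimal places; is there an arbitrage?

Around SGD → USD → AUD → SGD: 1 × 0.77806 × 1.3758 × 0.89960 = 0.962981
Product < 1; profitable direction is SGD → AUD → USD → SGD.

0.9630 (arbitrage exists)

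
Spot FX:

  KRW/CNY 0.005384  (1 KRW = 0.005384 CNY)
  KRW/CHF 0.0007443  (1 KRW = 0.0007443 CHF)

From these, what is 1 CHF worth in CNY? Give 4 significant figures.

1 CHF ÷ 0.0007443 = 1343.54 KRW
1343.54 KRW × 0.005384 = 7.23364 CNY

CHF/CNY = 7.234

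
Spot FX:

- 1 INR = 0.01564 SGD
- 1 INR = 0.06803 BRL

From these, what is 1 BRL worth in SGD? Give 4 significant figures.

1 BRL ÷ 0.06803 = 14.6994 INR
14.6994 INR × 0.01564 = 0.229899 SGD

BRL/SGD = 0.2299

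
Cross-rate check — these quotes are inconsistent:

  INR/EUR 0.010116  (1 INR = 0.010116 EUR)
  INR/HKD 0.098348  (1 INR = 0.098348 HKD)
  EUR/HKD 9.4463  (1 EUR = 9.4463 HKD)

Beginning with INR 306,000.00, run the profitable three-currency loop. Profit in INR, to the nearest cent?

Profit: INR 8,931.72

Profitable loop is INR → HKD → EUR → INR:
INR 306,000.00 × 0.098348 = HKD 30,094.49
HKD 30,094.49 ÷ 9.4463 = EUR 3,185.85
EUR 3,185.85 ÷ 0.010116 = INR 314,931.72
Profit = INR 314,931.72 − INR 306,000.00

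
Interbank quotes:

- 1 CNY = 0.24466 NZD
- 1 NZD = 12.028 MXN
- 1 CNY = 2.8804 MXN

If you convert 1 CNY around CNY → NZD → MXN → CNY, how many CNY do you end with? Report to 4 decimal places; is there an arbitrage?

Around CNY → NZD → MXN → CNY: 1 × 0.24466 × 12.028 ÷ 2.8804 = 1.021653
Product > 1; profitable direction is CNY → NZD → MXN → CNY.

1.0217 (arbitrage exists)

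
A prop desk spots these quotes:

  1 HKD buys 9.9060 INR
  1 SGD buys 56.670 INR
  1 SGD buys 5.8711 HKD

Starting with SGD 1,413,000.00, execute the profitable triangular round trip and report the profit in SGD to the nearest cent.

Profitable loop is SGD → HKD → INR → SGD:
SGD 1,413,000.00 × 5.8711 = HKD 8,295,864.30
HKD 8,295,864.30 × 9.9060 = INR 82,178,831.76
INR 82,178,831.76 ÷ 56.670 = SGD 1,450,129.38
Profit = SGD 1,450,129.38 − SGD 1,413,000.00

Profit: SGD 37,129.38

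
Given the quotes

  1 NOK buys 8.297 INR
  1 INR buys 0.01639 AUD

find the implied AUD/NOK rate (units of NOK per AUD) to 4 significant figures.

1 AUD ÷ 0.01639 = 61.0128 INR
61.0128 INR ÷ 8.297 = 7.3536 NOK

AUD/NOK = 7.354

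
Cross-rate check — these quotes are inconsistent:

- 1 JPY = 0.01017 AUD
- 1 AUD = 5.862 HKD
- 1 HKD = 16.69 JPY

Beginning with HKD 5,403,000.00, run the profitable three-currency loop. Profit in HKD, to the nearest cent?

Profit: HKD 27,150.47

Profitable loop is HKD → AUD → JPY → HKD:
HKD 5,403,000.00 ÷ 5.862 = AUD 921,699.08
AUD 921,699.08 ÷ 0.01017 = JPY 90,629,211
JPY 90,629,211 ÷ 16.69 = HKD 5,430,150.47
Profit = HKD 5,430,150.47 − HKD 5,403,000.00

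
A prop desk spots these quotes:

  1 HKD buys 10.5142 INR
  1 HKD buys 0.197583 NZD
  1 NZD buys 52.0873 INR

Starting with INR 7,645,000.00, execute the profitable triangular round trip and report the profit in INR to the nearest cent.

Profit: INR 165,382.49

Profitable loop is INR → NZD → HKD → INR:
INR 7,645,000.00 ÷ 52.0873 = NZD 146,772.82
NZD 146,772.82 ÷ 0.197583 = HKD 742,841.35
HKD 742,841.35 × 10.5142 = INR 7,810,382.49
Profit = INR 7,810,382.49 − INR 7,645,000.00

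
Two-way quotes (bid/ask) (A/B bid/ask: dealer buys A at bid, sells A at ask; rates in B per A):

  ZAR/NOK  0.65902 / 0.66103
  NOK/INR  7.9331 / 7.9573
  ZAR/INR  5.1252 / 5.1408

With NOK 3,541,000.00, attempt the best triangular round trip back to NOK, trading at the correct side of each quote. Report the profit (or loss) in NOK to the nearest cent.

Net profit: NOK 60,112.94

Best loop NOK → INR → ZAR → NOK:
NOK 3,541,000.00 × 7.9331 (sell NOK at bid) = INR 28,091,107.10
INR 28,091,107.10 ÷ 5.1408 (buy ZAR at ask) = ZAR 5,464,345.45
ZAR 5,464,345.45 × 0.65902 (sell ZAR at bid) = NOK 3,601,112.94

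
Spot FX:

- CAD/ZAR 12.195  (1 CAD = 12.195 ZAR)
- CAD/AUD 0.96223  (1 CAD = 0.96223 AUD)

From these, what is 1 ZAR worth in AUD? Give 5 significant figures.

ZAR/AUD = 0.078904

1 ZAR ÷ 12.195 = 0.0820008 CAD
0.0820008 CAD × 0.96223 = 0.0789036 AUD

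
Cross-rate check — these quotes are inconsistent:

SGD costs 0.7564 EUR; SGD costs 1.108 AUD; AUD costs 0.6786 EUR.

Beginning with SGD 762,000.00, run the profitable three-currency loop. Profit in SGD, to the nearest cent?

Profitable loop is SGD → EUR → AUD → SGD:
SGD 762,000.00 × 0.7564 = EUR 576,376.80
EUR 576,376.80 ÷ 0.6786 = AUD 849,361.63
AUD 849,361.63 ÷ 1.108 = SGD 766,571.87
Profit = SGD 766,571.87 − SGD 762,000.00

Profit: SGD 4,571.87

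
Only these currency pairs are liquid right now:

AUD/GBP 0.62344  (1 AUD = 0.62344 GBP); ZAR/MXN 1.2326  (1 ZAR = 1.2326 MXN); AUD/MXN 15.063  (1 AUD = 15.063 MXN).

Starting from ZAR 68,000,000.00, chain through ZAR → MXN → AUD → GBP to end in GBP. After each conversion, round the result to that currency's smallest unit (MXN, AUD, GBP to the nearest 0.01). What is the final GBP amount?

GBP 3,469,079.59

ZAR 68,000,000.00 × 1.2326 = MXN 83,816,800.00
MXN 83,816,800.00 ÷ 15.063 = AUD 5,564,416.12
AUD 5,564,416.12 × 0.62344 = GBP 3,469,079.59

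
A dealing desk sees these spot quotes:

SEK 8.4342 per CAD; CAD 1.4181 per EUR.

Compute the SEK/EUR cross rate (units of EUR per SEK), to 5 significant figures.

SEK/EUR = 0.083608

1 SEK ÷ 8.4342 = 0.118565 CAD
0.118565 CAD ÷ 1.4181 = 0.0836083 EUR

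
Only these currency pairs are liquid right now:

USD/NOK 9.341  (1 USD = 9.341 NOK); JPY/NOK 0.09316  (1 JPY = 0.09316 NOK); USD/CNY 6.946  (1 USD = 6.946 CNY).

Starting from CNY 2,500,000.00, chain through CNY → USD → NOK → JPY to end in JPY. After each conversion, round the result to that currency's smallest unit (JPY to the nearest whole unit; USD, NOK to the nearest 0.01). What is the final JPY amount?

CNY 2,500,000.00 ÷ 6.946 = USD 359,919.38
USD 359,919.38 × 9.341 = NOK 3,362,006.93
NOK 3,362,006.93 ÷ 0.09316 = JPY 36,088,524

JPY 36,088,524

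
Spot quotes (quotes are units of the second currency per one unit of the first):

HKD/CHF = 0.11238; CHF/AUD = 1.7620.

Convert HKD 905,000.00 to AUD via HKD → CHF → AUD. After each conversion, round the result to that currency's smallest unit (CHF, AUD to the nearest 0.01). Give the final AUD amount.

AUD 179,202.27

HKD 905,000.00 × 0.11238 = CHF 101,703.90
CHF 101,703.90 × 1.7620 = AUD 179,202.27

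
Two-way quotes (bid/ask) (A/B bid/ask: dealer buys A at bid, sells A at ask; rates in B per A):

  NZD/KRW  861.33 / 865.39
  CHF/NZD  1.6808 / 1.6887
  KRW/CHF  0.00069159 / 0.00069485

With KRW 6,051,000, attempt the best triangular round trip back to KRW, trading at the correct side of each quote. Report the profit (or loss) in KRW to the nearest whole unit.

Best loop KRW → CHF → NZD → KRW:
KRW 6,051,000 × 0.00069159 (sell KRW at bid) = CHF 4,184.81
CHF 4,184.81 × 1.6808 (sell CHF at bid) = NZD 7,033.83
NZD 7,033.83 × 861.33 (sell NZD at bid) = KRW 6,058,449

Net profit: KRW 7,449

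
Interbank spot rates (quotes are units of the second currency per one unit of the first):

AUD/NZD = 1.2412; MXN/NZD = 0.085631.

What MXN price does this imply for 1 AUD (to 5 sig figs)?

AUD/MXN = 14.495

1 AUD × 1.2412 = 1.2412 NZD
1.2412 NZD ÷ 0.085631 = 14.4948 MXN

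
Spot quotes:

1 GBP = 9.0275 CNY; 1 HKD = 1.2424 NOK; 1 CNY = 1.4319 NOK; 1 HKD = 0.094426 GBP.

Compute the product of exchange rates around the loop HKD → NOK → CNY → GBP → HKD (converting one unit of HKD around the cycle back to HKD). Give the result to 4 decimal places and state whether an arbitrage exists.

1.0179 (arbitrage exists)

Around HKD → NOK → CNY → GBP → HKD: 1 × 1.2424 ÷ 1.4319 ÷ 9.0275 ÷ 0.094426 = 1.017864
Product > 1; profitable direction is HKD → NOK → CNY → GBP → HKD.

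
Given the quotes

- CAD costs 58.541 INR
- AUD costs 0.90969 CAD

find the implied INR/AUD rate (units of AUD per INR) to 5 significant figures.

1 INR ÷ 58.541 = 0.017082 CAD
0.017082 CAD ÷ 0.90969 = 0.0187779 AUD

INR/AUD = 0.018778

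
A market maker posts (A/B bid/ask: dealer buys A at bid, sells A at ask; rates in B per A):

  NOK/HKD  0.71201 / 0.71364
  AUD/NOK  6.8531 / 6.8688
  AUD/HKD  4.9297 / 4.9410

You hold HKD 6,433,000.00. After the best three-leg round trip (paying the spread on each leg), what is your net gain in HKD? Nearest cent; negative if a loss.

Best loop HKD → NOK → AUD → HKD:
HKD 6,433,000.00 ÷ 0.71364 (buy NOK at ask) = NOK 9,014,348.97
NOK 9,014,348.97 ÷ 6.8688 (buy AUD at ask) = AUD 1,312,361.54
AUD 1,312,361.54 × 4.9297 (sell AUD at bid) = HKD 6,469,548.70

Net profit: HKD 36,548.70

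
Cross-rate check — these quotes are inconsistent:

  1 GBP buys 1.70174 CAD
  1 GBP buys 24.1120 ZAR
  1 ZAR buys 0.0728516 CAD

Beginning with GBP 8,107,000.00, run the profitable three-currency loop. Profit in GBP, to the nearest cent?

Profit: GBP 261,339.58

Profitable loop is GBP → ZAR → CAD → GBP:
GBP 8,107,000.00 × 24.1120 = ZAR 195,475,984.00
ZAR 195,475,984.00 × 0.0728516 = CAD 14,240,738.20
CAD 14,240,738.20 ÷ 1.70174 = GBP 8,368,339.58
Profit = GBP 8,368,339.58 − GBP 8,107,000.00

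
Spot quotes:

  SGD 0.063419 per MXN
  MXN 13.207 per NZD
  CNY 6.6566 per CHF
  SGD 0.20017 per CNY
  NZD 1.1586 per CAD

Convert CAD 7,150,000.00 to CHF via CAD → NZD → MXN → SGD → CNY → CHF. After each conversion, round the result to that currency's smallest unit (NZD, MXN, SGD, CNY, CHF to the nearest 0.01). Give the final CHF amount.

CAD 7,150,000.00 × 1.1586 = NZD 8,283,990.00
NZD 8,283,990.00 × 13.207 = MXN 109,406,655.93
MXN 109,406,655.93 × 0.063419 = SGD 6,938,460.71
SGD 6,938,460.71 ÷ 0.20017 = CNY 34,662,840.14
CNY 34,662,840.14 ÷ 6.6566 = CHF 5,207,289.03

CHF 5,207,289.03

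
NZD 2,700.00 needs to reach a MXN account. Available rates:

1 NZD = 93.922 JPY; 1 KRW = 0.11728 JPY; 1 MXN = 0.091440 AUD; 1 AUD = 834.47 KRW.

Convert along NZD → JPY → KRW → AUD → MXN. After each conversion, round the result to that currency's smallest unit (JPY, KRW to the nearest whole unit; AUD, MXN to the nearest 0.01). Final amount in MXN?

NZD 2,700.00 × 93.922 = JPY 253,589
JPY 253,589 ÷ 0.11728 = KRW 2,162,253
KRW 2,162,253 ÷ 834.47 = AUD 2,591.17
AUD 2,591.17 ÷ 0.091440 = MXN 28,337.38

MXN 28,337.38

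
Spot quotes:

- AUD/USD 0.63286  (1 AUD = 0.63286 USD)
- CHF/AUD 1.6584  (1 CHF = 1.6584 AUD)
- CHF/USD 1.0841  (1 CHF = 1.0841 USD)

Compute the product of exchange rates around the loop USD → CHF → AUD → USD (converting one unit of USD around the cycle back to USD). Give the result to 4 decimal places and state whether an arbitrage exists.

0.9681 (arbitrage exists)

Around USD → CHF → AUD → USD: 1 ÷ 1.0841 × 1.6584 × 0.63286 = 0.968116
Product < 1; profitable direction is USD → AUD → CHF → USD.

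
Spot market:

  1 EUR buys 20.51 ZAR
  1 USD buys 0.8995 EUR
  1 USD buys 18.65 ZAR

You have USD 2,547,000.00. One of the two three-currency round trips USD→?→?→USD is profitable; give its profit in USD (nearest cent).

Profitable loop is USD → ZAR → EUR → USD:
USD 2,547,000.00 × 18.65 = ZAR 47,501,550.00
ZAR 47,501,550.00 ÷ 20.51 = EUR 2,316,019.02
EUR 2,316,019.02 ÷ 0.8995 = USD 2,574,784.90
Profit = USD 2,574,784.90 − USD 2,547,000.00

Profit: USD 27,784.90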